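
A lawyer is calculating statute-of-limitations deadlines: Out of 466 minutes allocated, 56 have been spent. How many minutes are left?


Total budget: 466 minutes
Time used: 56 minutes
Remaining: 466 - 56 = 410 minutes
Percent used: 12.0%
Percent remaining: 88.0%

410


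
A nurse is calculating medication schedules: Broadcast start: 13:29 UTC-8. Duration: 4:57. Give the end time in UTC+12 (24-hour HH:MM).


Start: 13:29 in UTC-8
Step 1 - add duration:
  minutes: 29 + 57 = 86 (carry 1h)
  hours: 13 + 4 + 1 = 18
  end in UTC-8: 18:26
Step 2 - convert UTC-8 -> UTC+12:
  offset difference: 12 - (-8) = 20 hours
  18 + (20) = 38 -> mod 24 = 14
Result: 14:26 in UTC+12

14:26


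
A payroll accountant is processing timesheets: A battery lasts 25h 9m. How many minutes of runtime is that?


Hours: 25
Extra minutes: 9
Minutes per hour: 60
Hours to minutes: 25 x 60 = 1500
Total: 1500 + 9 = 1509

1509


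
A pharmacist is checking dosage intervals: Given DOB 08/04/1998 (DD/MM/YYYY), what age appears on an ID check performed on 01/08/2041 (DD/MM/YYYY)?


Birth: 1998-04-08
Reference: 2041-08-01
Year difference: 2041 - 1998 = 43
Has birthday (04-08) occurred by 08-01? Yes
Age in full years: 43

43


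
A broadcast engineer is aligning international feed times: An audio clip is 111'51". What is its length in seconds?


Minutes: 111
Seconds: 51
Convert minutes to seconds: 111 x 60 = 6660
Add remaining seconds: 6660 + 51 = 6711

6711


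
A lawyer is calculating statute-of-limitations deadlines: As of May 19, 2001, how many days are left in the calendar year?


Start: May 19, 2001
End: December 31, 2001
Days left in May: 12
June: 30
July: 31
August: 31
September: 30
... plus remaining months
Sum of remaining months: 214
Total: 12 + 214 = 226

226


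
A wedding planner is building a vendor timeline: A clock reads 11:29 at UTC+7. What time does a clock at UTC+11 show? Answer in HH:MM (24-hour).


Local time: 11:29 at UTC+7 (offset 7h)
Target zone: UTC+11 (offset 11h)
Difference: 11 - (7) = 4 hours
Calculation: 11 + (4) = 15
Result: 15:29

15:29


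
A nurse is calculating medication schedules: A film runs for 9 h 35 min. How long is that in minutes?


Hours: 9
Minutes: 35
Convert hours to minutes: 9 x 60 = 540
Add remaining minutes: 540 + 35 = 575

575


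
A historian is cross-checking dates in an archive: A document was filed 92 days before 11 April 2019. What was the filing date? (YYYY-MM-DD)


Start: 2019-04-11
Subtracting 92 days
Days already passed in April: 11
After going back through April: 81 more days to subtract
March 2019: 31 days, 50 remaining
February 2019: 28 days, 22 remaining
January 2019 has 31 days, need 22
Result: 2019-01-09

2019-01-09


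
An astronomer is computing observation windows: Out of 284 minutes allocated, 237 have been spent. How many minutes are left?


Total budget: 284 minutes
Time used: 237 minutes
Remaining: 284 - 237 = 47 minutes
Percent used: 83.5%
Percent remaining: 16.5%

47


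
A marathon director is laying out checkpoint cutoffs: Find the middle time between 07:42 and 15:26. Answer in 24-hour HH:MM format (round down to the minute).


Start time: 07:42 = 462 minutes from midnight
End time: 15:26 = 926 minutes from midnight
Sum: 462 + 926 = 1388
Midpoint: 1388 / 2 = 694 minutes
Convert: 694 / 60 = 11 hours, 34 minutes
Result: 11:34

11:34


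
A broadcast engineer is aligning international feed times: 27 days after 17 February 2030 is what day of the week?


Start: 2030-02-17 (Sunday)
Step 1 - find target date: add 27 days
  2030-02-17 + 27 days = 2030-03-16
Step 2 - day of week:
  27 mod 7 = 6
  Sunday + 6 days -> Saturday
Result: Saturday (2030-03-16)

Saturday


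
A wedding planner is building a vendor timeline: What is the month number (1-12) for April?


Calendar month order:
3. March
4. April <--
5. May
April is month number 4

4


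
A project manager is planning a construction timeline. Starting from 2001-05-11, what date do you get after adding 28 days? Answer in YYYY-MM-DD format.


Start: 2001-05-11
Adding 28 days
Days remaining in May: 20
After May: 8 days still to add
June 2001 has 30 days, need 8
Result: 2001-06-08

2001-06-08


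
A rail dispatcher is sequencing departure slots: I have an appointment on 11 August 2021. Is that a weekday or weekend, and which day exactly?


Date: 2021-08-11
January 1, 2021 is a Friday
Day of year: 223
Offset from Jan 1: 222 days
222 mod 7 = 5
Result: Wednesday

Wednesday


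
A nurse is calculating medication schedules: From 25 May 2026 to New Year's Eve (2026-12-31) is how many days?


Start: May 25, 2026
End: December 31, 2026
Days left in May: 6
June: 30
July: 31
August: 31
September: 30
... plus remaining months
Sum of remaining months: 214
Total: 6 + 214 = 220

220


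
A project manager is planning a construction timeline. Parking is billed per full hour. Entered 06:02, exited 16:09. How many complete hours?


Start: 06:02
End: 16:09
Hour difference: 16 - 6 = 10 hours
Minute difference: 9 - 2 = 7 minutes
Total minutes: 607
Complete hours: 607 / 60 = 10 (remainder 7)

10


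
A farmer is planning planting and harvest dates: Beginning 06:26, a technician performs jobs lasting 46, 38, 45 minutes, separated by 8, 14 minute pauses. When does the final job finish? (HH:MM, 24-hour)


Start: 06:26 = 386 min from midnight
  after task 1 (46 min): 07:12
  after break (8 min): 07:20
  after task 2 (38 min): 07:58
  after break (14 min): 08:12
  after task 3 (45 min): 08:57
Total elapsed: 151 minutes
End time: 08:57

08:57


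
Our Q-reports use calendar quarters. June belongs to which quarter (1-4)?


Month: June (month 6)
Q1: January-March (months 1-3)
Q2: April-June (months 4-6)
Q3: July-September (months 7-9)
Q4: October-December (months 10-12)
Month 6 falls in Q2

2


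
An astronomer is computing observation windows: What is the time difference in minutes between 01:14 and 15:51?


Start time: 01:14 = 74 minutes from midnight
End time: 15:51 = 951 minutes from midnight
Difference: 951 - 74 = 877 minutes
That is 14 hours and 37 minutes

877


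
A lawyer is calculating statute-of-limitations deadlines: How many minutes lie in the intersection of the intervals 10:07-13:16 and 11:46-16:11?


Interval A: [607, 796] minutes from midnight
Interval B: [706, 971] minutes from midnight
Overlap start = max(607, 706) = 706
Overlap end = min(796, 971) = 796
Overlap = 796 - 706 = 90 minutes

90


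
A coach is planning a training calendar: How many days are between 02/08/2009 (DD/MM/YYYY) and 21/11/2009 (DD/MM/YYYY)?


Start date: 2009-08-02
End date: 2009-11-21
Aug 2009: +30 days
Sep 2009: +30 days
Oct 2009: +31 days
Nov 2009: +20 days
Total: 111 days

111


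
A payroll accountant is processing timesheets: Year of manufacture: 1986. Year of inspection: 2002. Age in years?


Birth year: 1986
Current year: 2002
Age = current year - birth year
Age = 2002 - 1986 = 16

16


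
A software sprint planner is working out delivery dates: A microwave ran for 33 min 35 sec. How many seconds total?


Minutes: 33
Extra seconds: 35
Seconds per minute: 60
Minutes to seconds: 33 x 60 = 1980
Total: 1980 + 35 = 2015

2015


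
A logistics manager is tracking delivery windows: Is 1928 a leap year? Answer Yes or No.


Year: 1928
Divisible by 4? 1928 / 4 = 482.0 -> Yes
Divisible by 100? 1928 / 100 = 19.28 -> No
Divisible by 4 but not 100, so it IS a leap year

Yes


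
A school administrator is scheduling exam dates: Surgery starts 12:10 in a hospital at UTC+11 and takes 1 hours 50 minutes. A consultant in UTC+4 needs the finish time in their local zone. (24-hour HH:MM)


Start: 12:10 in UTC+11
Step 1 - add duration:
  minutes: 10 + 50 = 60 (carry 1h)
  hours: 12 + 1 + 1 = 14
  end in UTC+11: 14:00
Step 2 - convert UTC+11 -> UTC+4:
  offset difference: 4 - (11) = -7 hours
  14 + (-7) = 7 -> mod 24 = 7
Result: 07:00 in UTC+4

07:00


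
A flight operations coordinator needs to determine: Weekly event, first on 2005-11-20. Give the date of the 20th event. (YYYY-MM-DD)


First occurrence: 2005-11-20 (occurrence 1)
Each occurrence is 7 days after the previous.
Occurrence 20 is 19 weeks after the first.
19 weeks = 133 days
2005-11-20 + 133 days = 2006-04-02

2006-04-02


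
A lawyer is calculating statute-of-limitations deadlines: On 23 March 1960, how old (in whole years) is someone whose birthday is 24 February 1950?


Birth: 1950-02-24
Reference: 1960-03-23
Year difference: 1960 - 1950 = 10
Has birthday (02-24) occurred by 03-23? Yes
Age in full years: 10

10


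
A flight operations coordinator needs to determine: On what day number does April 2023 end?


Month: April
Year: 2023
April is a 30-day month
Total: 30 days

30


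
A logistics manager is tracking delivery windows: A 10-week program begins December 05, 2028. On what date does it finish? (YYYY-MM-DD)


Start: 2028-12-05
Weeks to add: 10
Convert to days: 10 x 7 = 70 days
Add 70 days to 2028-12-05
Result: 2029-02-13

2029-02-13


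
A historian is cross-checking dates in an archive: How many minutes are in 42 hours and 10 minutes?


Hours: 42
Extra minutes: 10
Minutes per hour: 60
Hours to minutes: 42 x 60 = 2520
Total: 2520 + 10 = 2530

2530


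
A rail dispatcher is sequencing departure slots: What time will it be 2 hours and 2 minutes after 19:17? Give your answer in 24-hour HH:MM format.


Start time: 19:17
Adding: 2 hours 2 minutes
Minutes: 17 + 2 = 19
Hours: 19 + 2 + 0 = 21
Result: 21:19

21:19


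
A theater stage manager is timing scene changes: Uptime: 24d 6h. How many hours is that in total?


Days: 24
Extra hours: 6
Hours per day: 24
Days to hours: 24 x 24 = 576
Total: 576 + 6 = 582

582


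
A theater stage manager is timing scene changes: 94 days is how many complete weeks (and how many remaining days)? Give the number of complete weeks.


Total days: 94
Days per week: 7
Division: 94 / 7 = 13 remainder 3
Complete weeks: 13
Remaining days: 3

13


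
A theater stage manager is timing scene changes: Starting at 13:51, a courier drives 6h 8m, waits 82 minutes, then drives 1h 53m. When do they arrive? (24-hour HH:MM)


Depart: 13:51
Leg 1: +368 min -> 19:59
Layover: +82 min -> 21:21
Leg 2: +113 min -> 23:14
Total travel: 563 minutes = 9h 23m
Arrival: 23:14

23:14


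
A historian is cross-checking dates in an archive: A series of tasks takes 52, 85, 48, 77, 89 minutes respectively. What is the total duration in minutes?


Durations: 52, 85, 48, 77, 89
Running sum: 52
+ 85 = 137
+ 48 = 185
+ 77 = 262
+ 89 = 351
Total duration: 351 minutes
That is 5 hours and 51 minutes

351


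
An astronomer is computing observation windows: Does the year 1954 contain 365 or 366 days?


Year: 1954
Check leap year rules:
Divisible by 4? No
1954 is not a leap year
Days: 365

365


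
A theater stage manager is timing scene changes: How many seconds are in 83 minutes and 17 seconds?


Minutes: 83
Seconds: 17
Convert minutes to seconds: 83 x 60 = 4980
Add remaining seconds: 4980 + 17 = 4997

4997


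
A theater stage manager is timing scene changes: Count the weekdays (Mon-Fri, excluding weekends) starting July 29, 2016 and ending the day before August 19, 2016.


Start: 2016-07-29 (Friday)
End (exclusive): 2016-08-19 (Friday)
Total calendar days: 21
Full weeks: 21 // 7 = 3 -> 15 weekdays
Remaining 0 days starting on Friday:
Total business days: 15 + 0 = 15

15


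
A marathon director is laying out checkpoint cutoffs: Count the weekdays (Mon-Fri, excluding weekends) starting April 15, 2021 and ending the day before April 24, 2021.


Start: 2021-04-15 (Thursday)
End (exclusive): 2021-04-24 (Saturday)
Total calendar days: 9
Full weeks: 9 // 7 = 1 -> 5 weekdays
Remaining 2 days starting on Thursday:
  Thu(w), Fri(w) -> 2 weekdays
Total business days: 5 + 2 = 7

7


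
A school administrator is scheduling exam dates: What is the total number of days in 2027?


Year: 2027
Check leap year rules:
Divisible by 4? No
2027 is not a leap year
Days: 365

365


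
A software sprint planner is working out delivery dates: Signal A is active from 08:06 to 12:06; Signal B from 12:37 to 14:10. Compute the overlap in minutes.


Interval A: [486, 726] minutes from midnight
Interval B: [757, 850] minutes from midnight
Overlap start = max(486, 757) = 757
Overlap end = min(726, 850) = 726
End <= start, so the intervals do not overlap: 0 minutes

0


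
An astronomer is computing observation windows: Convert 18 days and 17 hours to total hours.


Days: 18
Extra hours: 17
Hours per day: 24
Days to hours: 18 x 24 = 432
Total: 432 + 17 = 449

449


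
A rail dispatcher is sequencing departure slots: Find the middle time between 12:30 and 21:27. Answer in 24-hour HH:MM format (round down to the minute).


Start time: 12:30 = 750 minutes from midnight
End time: 21:27 = 1287 minutes from midnight
Sum: 750 + 1287 = 2037
Midpoint: 2037 / 2 = 1018 minutes
Convert: 1018 / 60 = 16 hours, 58 minutes
Result: 16:58

16:58


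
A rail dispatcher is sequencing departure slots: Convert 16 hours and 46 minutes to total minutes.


Hours: 16
Minutes: 46
Convert hours to minutes: 16 x 60 = 960
Add remaining minutes: 960 + 46 = 1006

1006


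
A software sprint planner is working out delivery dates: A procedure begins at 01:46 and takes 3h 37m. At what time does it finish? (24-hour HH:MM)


Start time: 01:46
Adding: 3 hours 37 minutes
Minutes: 46 + 37 = 83
Minute overflow: 83 >= 60, so carry 1 hour, minutes = 23
Hours: 1 + 3 + 1 = 5
Result: 05:23

05:23


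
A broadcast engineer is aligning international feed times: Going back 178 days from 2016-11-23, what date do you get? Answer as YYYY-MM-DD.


Start: 2016-11-23
Subtracting 178 days
Days already passed in November: 23
After going back through November: 155 more days to subtract
October 2016: 31 days, 124 remaining
September 2016: 30 days, 94 remaining
August 2016: 31 days, 63 remaining
July 2016: 31 days, 32 remaining
Result: 2016-05-29

2016-05-29


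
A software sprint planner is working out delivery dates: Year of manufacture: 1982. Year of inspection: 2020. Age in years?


Birth year: 1982
Current year: 2020
Age = current year - birth year
Age = 2020 - 1982 = 38

38


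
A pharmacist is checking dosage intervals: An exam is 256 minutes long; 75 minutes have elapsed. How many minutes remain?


Total budget: 256 minutes
Time used: 75 minutes
Remaining: 256 - 75 = 181 minutes
Percent used: 29.3%
Percent remaining: 70.7%

181


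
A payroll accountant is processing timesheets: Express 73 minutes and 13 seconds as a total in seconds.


Minutes: 73
Seconds: 13
Convert minutes to seconds: 73 x 60 = 4380
Add remaining seconds: 4380 + 13 = 4393

4393


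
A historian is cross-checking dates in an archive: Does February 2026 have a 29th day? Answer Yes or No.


Year: 2026
Divisible by 4? 2026 / 4 = 506.5 -> No
Not divisible by 4, so NOT a leap year

No


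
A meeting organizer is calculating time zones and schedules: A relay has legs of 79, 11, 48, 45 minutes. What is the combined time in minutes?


Durations: 79, 11, 48, 45
Running sum: 79
+ 11 = 90
+ 48 = 138
+ 45 = 183
Total duration: 183 minutes
That is 3 hours and 3 minutes

183


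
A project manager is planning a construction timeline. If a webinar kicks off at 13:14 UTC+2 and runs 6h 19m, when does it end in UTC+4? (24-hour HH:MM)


Start: 13:14 in UTC+2
Step 1 - add duration:
  minutes: 14 + 19 = 33
  hours: 13 + 6 + 0 = 19
  end in UTC+2: 19:33
Step 2 - convert UTC+2 -> UTC+4:
  offset difference: 4 - (2) = 2 hours
  19 + (2) = 21 -> mod 24 = 21
Result: 21:33 in UTC+4

21:33


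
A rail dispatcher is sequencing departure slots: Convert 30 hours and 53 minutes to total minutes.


Hours: 30
Extra minutes: 53
Minutes per hour: 60
Hours to minutes: 30 x 60 = 1800
Total: 1800 + 53 = 1853

1853


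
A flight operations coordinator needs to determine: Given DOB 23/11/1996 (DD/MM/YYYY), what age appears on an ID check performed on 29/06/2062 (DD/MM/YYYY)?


Birth: 1996-11-23
Reference: 2062-06-29
Year difference: 2062 - 1996 = 66
Has birthday (11-23) occurred by 06-29? No
Birthday not yet reached this year -> subtract 1
Age in full years: 65

65


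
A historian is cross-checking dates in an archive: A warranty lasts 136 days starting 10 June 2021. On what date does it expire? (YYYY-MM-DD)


Start: 2021-06-10
Adding 136 days
Days remaining in June: 20
After June: 116 days still to add
July 2021: 31 days, 85 remaining
August 2021: 31 days, 54 remaining
September 2021: 30 days, 24 remaining
October 2021 has 31 days, need 24
Result: 2021-10-24

2021-10-24


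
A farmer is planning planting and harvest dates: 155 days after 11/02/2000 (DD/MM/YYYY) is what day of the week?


Start: 2000-02-11 (Friday)
Step 1 - find target date: add 155 days
  2000-02-11 + 155 days = 2000-07-15
Step 2 - day of week:
  155 mod 7 = 1
  Friday + 1 days -> Saturday
Result: Saturday (2000-07-15)

Saturday


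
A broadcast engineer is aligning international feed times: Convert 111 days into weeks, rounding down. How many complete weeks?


Total days: 111
Days per week: 7
Division: 111 / 7 = 15 remainder 6
Complete weeks: 15
Remaining days: 6

15


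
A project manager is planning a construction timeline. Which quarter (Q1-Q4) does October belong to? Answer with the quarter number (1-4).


Month: October (month 10)
Q1: January-March (months 1-3)
Q2: April-June (months 4-6)
Q3: July-September (months 7-9)
Q4: October-December (months 10-12)
Month 10 falls in Q4

4


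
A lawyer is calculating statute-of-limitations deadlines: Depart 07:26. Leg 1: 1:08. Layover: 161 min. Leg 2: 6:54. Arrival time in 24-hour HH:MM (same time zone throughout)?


Depart: 07:26
Leg 1: +68 min -> 08:34
Layover: +161 min -> 11:15
Leg 2: +414 min -> 18:09
Total travel: 643 minutes = 10h 43m
Arrival: 18:09

18:09


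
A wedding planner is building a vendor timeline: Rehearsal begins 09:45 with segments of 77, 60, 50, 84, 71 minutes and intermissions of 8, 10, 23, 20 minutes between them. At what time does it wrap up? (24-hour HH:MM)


Start: 09:45 = 585 min from midnight
  after task 1 (77 min): 11:02
  after break (8 min): 11:10
  after task 2 (60 min): 12:10
  after break (10 min): 12:20
  after task 3 (50 min): 13:10
  after break (23 min): 13:33
  after task 4 (84 min): 14:57
  after break (20 min): 15:17
  after task 5 (71 min): 16:28
Total elapsed: 403 minutes
End time: 16:28

16:28


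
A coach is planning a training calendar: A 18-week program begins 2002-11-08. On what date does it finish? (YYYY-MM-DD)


Start: 2002-11-08
Weeks to add: 18
Convert to days: 18 x 7 = 126 days
Add 126 days to 2002-11-08
Result: 2003-03-14

2003-03-14


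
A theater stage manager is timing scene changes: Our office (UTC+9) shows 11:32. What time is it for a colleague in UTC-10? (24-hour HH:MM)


Local time: 11:32 at UTC+9 (offset 9h)
Target zone: UTC-10 (offset -10h)
Difference: -10 - (9) = -19 hours
Calculation: 11 + (-19) = -8
Wraparound: (-8) mod 24 = 16
Result: 16:32

16:32


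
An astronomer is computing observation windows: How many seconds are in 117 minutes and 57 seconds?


Minutes: 117
Extra seconds: 57
Seconds per minute: 60
Minutes to seconds: 117 x 60 = 7020
Total: 7020 + 57 = 7077

7077


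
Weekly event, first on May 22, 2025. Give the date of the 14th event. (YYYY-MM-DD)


First occurrence: 2025-05-22 (occurrence 1)
Each occurrence is 7 days after the previous.
Occurrence 14 is 13 weeks after the first.
13 weeks = 91 days
2025-05-22 + 91 days = 2025-08-21

2025-08-21


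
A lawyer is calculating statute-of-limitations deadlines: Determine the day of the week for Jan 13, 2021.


Date: 2021-01-13
January 1, 2021 is a Friday
Day of year: 13
Offset from Jan 1: 12 days
12 mod 7 = 5
Result: Wednesday

Wednesday


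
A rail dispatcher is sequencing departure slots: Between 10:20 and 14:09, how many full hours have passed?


Start: 10:20
End: 14:09
Hour difference: 14 - 10 = 4 hours
Minute difference: 9 - 20 = -11 minutes
Total minutes: 229
Complete hours: 229 / 60 = 3 (remainder 49)

3


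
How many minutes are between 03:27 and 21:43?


Start time: 03:27 = 207 minutes from midnight
End time: 21:43 = 1303 minutes from midnight
Difference: 1303 - 207 = 1096 minutes
That is 18 hours and 16 minutes

1096


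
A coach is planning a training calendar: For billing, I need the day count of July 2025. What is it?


Month: July
Year: 2025
July is a 31-day month
Total: 31 days

31


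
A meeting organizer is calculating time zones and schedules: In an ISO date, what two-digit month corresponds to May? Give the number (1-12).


Calendar month order:
4. April
5. May <--
6. June
May is month number 5

5


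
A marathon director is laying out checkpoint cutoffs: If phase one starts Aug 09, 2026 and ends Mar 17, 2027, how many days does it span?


Start date: 2026-08-09
End date: 2027-03-17
Aug 2026: +23 days
Sep 2026: +30 days
Oct 2026: +31 days
... (5 more months)
Total: 220 days

220


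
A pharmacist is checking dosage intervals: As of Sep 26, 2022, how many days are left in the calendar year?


Start: September 26, 2022
End: December 31, 2022
Days left in September: 4
October: 31
November: 30
December: 31
Sum of remaining months: 92
Total: 4 + 92 = 96

96


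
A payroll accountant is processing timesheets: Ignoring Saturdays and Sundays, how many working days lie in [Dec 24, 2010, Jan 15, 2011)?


Start: 2010-12-24 (Friday)
End (exclusive): 2011-01-15 (Saturday)
Total calendar days: 22
Full weeks: 22 // 7 = 3 -> 15 weekdays
Remaining 1 days starting on Friday:
  Fri(w) -> 1 weekdays
Total business days: 15 + 1 = 16

16


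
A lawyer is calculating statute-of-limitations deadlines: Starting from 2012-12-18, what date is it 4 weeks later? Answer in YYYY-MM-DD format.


Start: 2012-12-18
Weeks to add: 4
Convert to days: 4 x 7 = 28 days
Add 28 days to 2012-12-18
Result: 2013-01-15

2013-01-15


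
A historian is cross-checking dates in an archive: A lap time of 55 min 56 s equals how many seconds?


Minutes: 55
Seconds: 56
Convert minutes to seconds: 55 x 60 = 3300
Add remaining seconds: 3300 + 56 = 3356

3356


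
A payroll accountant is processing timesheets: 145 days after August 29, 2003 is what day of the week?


Start: 2003-08-29 (Friday)
Step 1 - find target date: add 145 days
  2003-08-29 + 145 days = 2004-01-21
Step 2 - day of week:
  145 mod 7 = 5
  Friday + 5 days -> Wednesday
Result: Wednesday (2004-01-21)

Wednesday


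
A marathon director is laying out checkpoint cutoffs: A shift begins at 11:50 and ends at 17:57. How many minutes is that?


Start time: 11:50 = 710 minutes from midnight
End time: 17:57 = 1077 minutes from midnight
Difference: 1077 - 710 = 367 minutes
That is 6 hours and 7 minutes

367


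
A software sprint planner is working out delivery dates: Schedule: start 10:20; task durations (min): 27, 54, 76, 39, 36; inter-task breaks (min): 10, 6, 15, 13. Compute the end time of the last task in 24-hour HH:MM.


Start: 10:20 = 620 min from midnight
  after task 1 (27 min): 10:47
  after break (10 min): 10:57
  after task 2 (54 min): 11:51
  after break (6 min): 11:57
  after task 3 (76 min): 13:13
  after break (15 min): 13:28
  after task 4 (39 min): 14:07
  after break (13 min): 14:20
  after task 5 (36 min): 14:56
Total elapsed: 276 minutes
End time: 14:56

14:56


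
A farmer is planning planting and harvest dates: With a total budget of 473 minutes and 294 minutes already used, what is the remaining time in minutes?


Total budget: 473 minutes
Time used: 294 minutes
Remaining: 473 - 294 = 179 minutes
Percent used: 62.2%
Percent remaining: 37.8%

179


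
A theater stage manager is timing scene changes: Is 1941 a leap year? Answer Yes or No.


Year: 1941
Divisible by 4? 1941 / 4 = 485.25 -> No
Not divisible by 4, so NOT a leap year

No


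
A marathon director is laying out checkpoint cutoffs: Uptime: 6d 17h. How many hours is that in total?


Days: 6
Extra hours: 17
Hours per day: 24
Days to hours: 6 x 24 = 144
Total: 144 + 17 = 161

161


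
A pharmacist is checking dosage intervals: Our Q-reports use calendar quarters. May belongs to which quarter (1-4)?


Month: May (month 5)
Q1: January-March (months 1-3)
Q2: April-June (months 4-6)
Q3: July-September (months 7-9)
Q4: October-December (months 10-12)
Month 5 falls in Q2

2


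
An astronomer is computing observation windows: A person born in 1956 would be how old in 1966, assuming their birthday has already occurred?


Birth year: 1956
Current year: 1966
Age = current year - birth year
Age = 1966 - 1956 = 10

10


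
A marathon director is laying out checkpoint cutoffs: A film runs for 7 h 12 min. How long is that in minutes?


Hours: 7
Minutes: 12
Convert hours to minutes: 7 x 60 = 420
Add remaining minutes: 420 + 12 = 432

432


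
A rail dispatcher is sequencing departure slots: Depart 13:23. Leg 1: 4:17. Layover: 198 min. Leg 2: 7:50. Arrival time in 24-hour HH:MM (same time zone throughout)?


Depart: 13:23
Leg 1: +257 min -> 17:40
Layover: +198 min -> 20:58
Leg 2: +470 min -> 04:48
Total travel: 925 minutes = 15h 25m
Arrival: 04:48

04:48


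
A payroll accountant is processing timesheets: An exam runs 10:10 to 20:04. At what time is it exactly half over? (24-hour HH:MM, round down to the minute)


Start time: 10:10 = 610 minutes from midnight
End time: 20:04 = 1204 minutes from midnight
Sum: 610 + 1204 = 1814
Midpoint: 1814 / 2 = 907 minutes
Convert: 907 / 60 = 15 hours, 7 minutes
Result: 15:07

15:07


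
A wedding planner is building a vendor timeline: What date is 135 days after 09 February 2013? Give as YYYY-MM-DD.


Start: 2013-02-09
Adding 135 days
Days remaining in February: 19
After February: 116 days still to add
March 2013: 31 days, 85 remaining
April 2013: 30 days, 55 remaining
May 2013: 31 days, 24 remaining
June 2013 has 30 days, need 24
Result: 2013-06-24

2013-06-24


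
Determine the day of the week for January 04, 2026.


Date: 2026-01-04
January 1, 2026 is a Thursday
Day of year: 4
Offset from Jan 1: 3 days
3 mod 7 = 3
Result: Sunday

Sunday


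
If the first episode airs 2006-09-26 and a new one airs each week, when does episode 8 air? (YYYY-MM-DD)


First occurrence: 2006-09-26 (occurrence 1)
Each occurrence is 7 days after the previous.
Occurrence 8 is 7 weeks after the first.
7 weeks = 49 days
2006-09-26 + 49 days = 2006-11-14

2006-11-14


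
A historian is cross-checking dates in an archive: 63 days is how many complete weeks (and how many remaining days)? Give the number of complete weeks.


Total days: 63
Days per week: 7
Division: 63 / 7 = 9 remainder 0
Complete weeks: 9
Remaining days: 0

9


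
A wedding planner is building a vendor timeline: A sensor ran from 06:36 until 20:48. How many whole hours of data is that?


Start: 06:36
End: 20:48
Hour difference: 20 - 6 = 14 hours
Minute difference: 48 - 36 = 12 minutes
Total minutes: 852
Complete hours: 852 / 60 = 14 (remainder 12)

14


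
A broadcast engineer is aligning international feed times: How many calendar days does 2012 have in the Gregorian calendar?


Year: 2012
Check leap year rules:
Divisible by 4? Yes
Divisible by 100? No
2012 is a leap year
Days: 366

366


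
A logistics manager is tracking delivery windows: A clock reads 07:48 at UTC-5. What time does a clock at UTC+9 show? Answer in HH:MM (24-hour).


Local time: 07:48 at UTC-5 (offset -5h)
Target zone: UTC+9 (offset 9h)
Difference: 9 - (-5) = 14 hours
Calculation: 7 + (14) = 21
Result: 21:48

21:48


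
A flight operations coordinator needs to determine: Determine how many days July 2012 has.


Month: July
Year: 2012
July is a 31-day month
Total: 31 days

31


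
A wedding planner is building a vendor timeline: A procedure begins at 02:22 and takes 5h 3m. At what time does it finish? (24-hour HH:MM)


Start time: 02:22
Adding: 5 hours 3 minutes
Minutes: 22 + 3 = 25
Hours: 2 + 5 + 0 = 7
Result: 07:25

07:25


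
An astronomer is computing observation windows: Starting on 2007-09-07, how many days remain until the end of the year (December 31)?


Start: September 07, 2007
End: December 31, 2007
Days left in September: 23
October: 31
November: 30
December: 31
Sum of remaining months: 92
Total: 23 + 92 = 115

115


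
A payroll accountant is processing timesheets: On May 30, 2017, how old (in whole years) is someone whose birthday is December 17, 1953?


Birth: 1953-12-17
Reference: 2017-05-30
Year difference: 2017 - 1953 = 64
Has birthday (12-17) occurred by 05-30? No
Birthday not yet reached this year -> subtract 1
Age in full years: 63

63


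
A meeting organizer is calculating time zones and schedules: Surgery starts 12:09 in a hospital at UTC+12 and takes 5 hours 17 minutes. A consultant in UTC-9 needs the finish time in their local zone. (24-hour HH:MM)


Start: 12:09 in UTC+12
Step 1 - add duration:
  minutes: 9 + 17 = 26
  hours: 12 + 5 + 0 = 17
  end in UTC+12: 17:26
Step 2 - convert UTC+12 -> UTC-9:
  offset difference: -9 - (12) = -21 hours
  17 + (-21) = -4 -> mod 24 = 20
Result: 20:26 in UTC-9

20:26


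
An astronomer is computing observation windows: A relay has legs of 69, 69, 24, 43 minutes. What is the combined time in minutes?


Durations: 69, 69, 24, 43
Running sum: 69
+ 69 = 138
+ 24 = 162
+ 43 = 205
Total duration: 205 minutes
That is 3 hours and 25 minutes

205


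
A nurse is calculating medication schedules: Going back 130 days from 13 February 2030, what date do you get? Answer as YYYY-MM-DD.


Start: 2030-02-13
Subtracting 130 days
Days already passed in February: 13
After going back through February: 117 more days to subtract
January 2030: 31 days, 86 remaining
December 2029: 31 days, 55 remaining
November 2029: 30 days, 25 remaining
October 2029 has 31 days, need 25
Result: 2029-10-06

2029-10-06


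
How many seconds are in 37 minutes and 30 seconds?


Minutes: 37
Extra seconds: 30
Seconds per minute: 60
Minutes to seconds: 37 x 60 = 2220
Total: 2220 + 30 = 2250

2250


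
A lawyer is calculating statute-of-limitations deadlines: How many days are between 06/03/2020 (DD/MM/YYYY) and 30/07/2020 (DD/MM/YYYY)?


Start date: 2020-03-06
End date: 2020-07-30
Mar 2020: +26 days
Apr 2020: +30 days
May 2020: +31 days
Jun 2020: +30 days
Jul 2020: +29 days
Total: 146 days

146


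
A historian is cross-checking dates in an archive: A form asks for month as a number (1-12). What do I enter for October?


Calendar month order:
9. September
10. October <--
11. November
October is month number 10

10


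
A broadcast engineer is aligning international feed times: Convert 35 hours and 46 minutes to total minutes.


Hours: 35
Extra minutes: 46
Minutes per hour: 60
Hours to minutes: 35 x 60 = 2100
Total: 2100 + 46 = 2146

2146


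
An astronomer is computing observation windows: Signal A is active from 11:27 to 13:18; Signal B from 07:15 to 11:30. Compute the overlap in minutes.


Interval A: [687, 798] minutes from midnight
Interval B: [435, 690] minutes from midnight
Overlap start = max(687, 435) = 687
Overlap end = min(798, 690) = 690
Overlap = 690 - 687 = 3 minutes

3


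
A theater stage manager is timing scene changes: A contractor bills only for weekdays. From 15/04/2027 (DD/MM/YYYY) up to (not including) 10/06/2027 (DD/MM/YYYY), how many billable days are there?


Start: 2027-04-15 (Thursday)
End (exclusive): 2027-06-10 (Thursday)
Total calendar days: 56
Full weeks: 56 // 7 = 8 -> 40 weekdays
Remaining 0 days starting on Thursday:
Total business days: 40 + 0 = 40

40


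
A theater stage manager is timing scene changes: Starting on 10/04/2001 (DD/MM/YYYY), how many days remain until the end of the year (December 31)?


Start: April 10, 2001
End: December 31, 2001
Days left in April: 20
May: 31
June: 30
July: 31
August: 31
... plus remaining months
Sum of remaining months: 245
Total: 20 + 245 = 265

265


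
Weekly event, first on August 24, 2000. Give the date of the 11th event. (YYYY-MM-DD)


First occurrence: 2000-08-24 (occurrence 1)
Each occurrence is 7 days after the previous.
Occurrence 11 is 10 weeks after the first.
10 weeks = 70 days
2000-08-24 + 70 days = 2000-11-02

2000-11-02


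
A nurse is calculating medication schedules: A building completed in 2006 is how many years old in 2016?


Birth year: 2006
Current year: 2016
Age = current year - birth year
Age = 2016 - 2006 = 10

10


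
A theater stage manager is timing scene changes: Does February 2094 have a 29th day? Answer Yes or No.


Year: 2094
Divisible by 4? 2094 / 4 = 523.5 -> No
Not divisible by 4, so NOT a leap year

No


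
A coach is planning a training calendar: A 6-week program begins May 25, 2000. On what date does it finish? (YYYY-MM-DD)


Start: 2000-05-25
Weeks to add: 6
Convert to days: 6 x 7 = 42 days
Add 42 days to 2000-05-25
Result: 2000-07-06

2000-07-06


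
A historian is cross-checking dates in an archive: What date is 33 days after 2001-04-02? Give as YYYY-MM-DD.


Start: 2001-04-02
Adding 33 days
Days remaining in April: 28
After April: 5 days still to add
May 2001 has 31 days, need 5
Result: 2001-05-05

2001-05-05


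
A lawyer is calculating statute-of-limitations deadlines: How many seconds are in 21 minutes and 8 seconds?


Minutes: 21
Seconds: 8
Convert minutes to seconds: 21 x 60 = 1260
Add remaining seconds: 1260 + 8 = 1268

1268


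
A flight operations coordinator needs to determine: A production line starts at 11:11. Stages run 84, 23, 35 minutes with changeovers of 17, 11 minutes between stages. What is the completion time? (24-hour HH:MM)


Start: 11:11 = 671 min from midnight
  after task 1 (84 min): 12:35
  after break (17 min): 12:52
  after task 2 (23 min): 13:15
  after break (11 min): 13:26
  after task 3 (35 min): 14:01
Total elapsed: 170 minutes
End time: 14:01

14:01


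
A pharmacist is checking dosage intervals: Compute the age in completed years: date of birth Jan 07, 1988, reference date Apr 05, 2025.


Birth: 1988-01-07
Reference: 2025-04-05
Year difference: 2025 - 1988 = 37
Has birthday (01-07) occurred by 04-05? Yes
Age in full years: 37

37


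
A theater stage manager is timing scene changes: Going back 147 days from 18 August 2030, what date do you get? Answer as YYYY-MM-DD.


Start: 2030-08-18
Subtracting 147 days
Days already passed in August: 18
After going back through August: 129 more days to subtract
July 2030: 31 days, 98 remaining
June 2030: 30 days, 68 remaining
May 2030: 31 days, 37 remaining
April 2030: 30 days, 7 remaining
Result: 2030-03-24

2030-03-24


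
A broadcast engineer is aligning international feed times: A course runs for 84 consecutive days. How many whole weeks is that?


Total days: 84
Days per week: 7
Division: 84 / 7 = 12 remainder 0
Complete weeks: 12
Remaining days: 0

12


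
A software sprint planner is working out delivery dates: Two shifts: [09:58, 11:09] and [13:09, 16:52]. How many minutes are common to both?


Interval A: [598, 669] minutes from midnight
Interval B: [789, 1012] minutes from midnight
Overlap start = max(598, 789) = 789
Overlap end = min(669, 1012) = 669
End <= start, so the intervals do not overlap: 0 minutes

0


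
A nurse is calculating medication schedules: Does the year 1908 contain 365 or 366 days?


Year: 1908
Check leap year rules:
Divisible by 4? Yes
Divisible by 100? No
1908 is a leap year
Days: 366

366


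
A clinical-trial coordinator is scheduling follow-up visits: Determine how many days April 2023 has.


Month: April
Year: 2023
April is a 30-day month
Total: 30 days

30


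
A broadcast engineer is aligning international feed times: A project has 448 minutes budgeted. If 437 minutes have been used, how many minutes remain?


Total budget: 448 minutes
Time used: 437 minutes
Remaining: 448 - 437 = 11 minutes
Percent used: 97.5%
Percent remaining: 2.5%

11


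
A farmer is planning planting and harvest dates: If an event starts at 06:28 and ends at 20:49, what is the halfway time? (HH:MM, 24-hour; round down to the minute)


Start time: 06:28 = 388 minutes from midnight
End time: 20:49 = 1249 minutes from midnight
Sum: 388 + 1249 = 1637
Midpoint: 1637 / 2 = 818 minutes
Convert: 818 / 60 = 13 hours, 38 minutes
Result: 13:38

13:38


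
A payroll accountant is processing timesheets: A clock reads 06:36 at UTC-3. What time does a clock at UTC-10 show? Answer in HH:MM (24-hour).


Local time: 06:36 at UTC-3 (offset -3h)
Target zone: UTC-10 (offset -10h)
Difference: -10 - (-3) = -7 hours
Calculation: 6 + (-7) = -1
Wraparound: (-1) mod 24 = 23
Result: 23:36

23:36


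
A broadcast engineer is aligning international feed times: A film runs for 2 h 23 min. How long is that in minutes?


Hours: 2
Minutes: 23
Convert hours to minutes: 2 x 60 = 120
Add remaining minutes: 120 + 23 = 143

143


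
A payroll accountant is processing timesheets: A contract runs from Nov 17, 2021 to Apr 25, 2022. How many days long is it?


Start date: 2021-11-17
End date: 2022-04-25
Nov 2021: +14 days
Dec 2021: +31 days
Jan 2022: +31 days
... (3 more months)
Total: 159 days

159


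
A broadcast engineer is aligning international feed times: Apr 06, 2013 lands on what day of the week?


Date: 2013-04-06
January 1, 2013 is a Tuesday
Day of year: 96
Offset from Jan 1: 95 days
95 mod 7 = 4
Result: Saturday

Saturday


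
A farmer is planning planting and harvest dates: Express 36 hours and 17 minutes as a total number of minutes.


Hours: 36
Extra minutes: 17
Minutes per hour: 60
Hours to minutes: 36 x 60 = 2160
Total: 2160 + 17 = 2177

2177


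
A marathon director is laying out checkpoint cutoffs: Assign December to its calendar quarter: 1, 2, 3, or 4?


Month: December (month 12)
Q1: January-March (months 1-3)
Q2: April-June (months 4-6)
Q3: July-September (months 7-9)
Q4: October-December (months 10-12)
Month 12 falls in Q4

4


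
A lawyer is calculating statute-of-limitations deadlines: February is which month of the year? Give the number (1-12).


Calendar month order:
1. January
2. February <--
3. March
February is month number 2

2


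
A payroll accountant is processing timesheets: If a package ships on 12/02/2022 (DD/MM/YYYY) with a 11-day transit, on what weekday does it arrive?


Start: 2022-02-12 (Saturday)
Step 1 - find target date: add 11 days
  2022-02-12 + 11 days = 2022-02-23
Step 2 - day of week:
  11 mod 7 = 4
  Saturday + 4 days -> Wednesday
Result: Wednesday (2022-02-23)

Wednesday


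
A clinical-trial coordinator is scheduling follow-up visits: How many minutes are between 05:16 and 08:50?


Start time: 05:16 = 316 minutes from midnight
End time: 08:50 = 530 minutes from midnight
Difference: 530 - 316 = 214 minutes
That is 3 hours and 34 minutes

214


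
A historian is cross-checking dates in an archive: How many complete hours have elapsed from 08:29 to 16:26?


Start: 08:29
End: 16:26
Hour difference: 16 - 8 = 8 hours
Minute difference: 26 - 29 = -3 minutes
Total minutes: 477
Complete hours: 477 / 60 = 7 (remainder 57)

7


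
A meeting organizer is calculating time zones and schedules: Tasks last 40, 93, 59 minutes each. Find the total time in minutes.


Durations: 40, 93, 59
Running sum: 40
+ 93 = 133
+ 59 = 192
Total duration: 192 minutes
That is 3 hours and 12 minutes

192


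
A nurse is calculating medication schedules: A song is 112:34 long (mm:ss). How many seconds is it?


Minutes: 112
Extra seconds: 34
Seconds per minute: 60
Minutes to seconds: 112 x 60 = 6720
Total: 6720 + 34 = 6754

6754


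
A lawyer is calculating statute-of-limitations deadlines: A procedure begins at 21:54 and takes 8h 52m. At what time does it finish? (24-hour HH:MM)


Start time: 21:54
Adding: 8 hours 52 minutes
Minutes: 54 + 52 = 106
Minute overflow: 106 >= 60, so carry 1 hour, minutes = 46
Hours: 21 + 8 + 1 = 30
Hour wraparound: 30 mod 24 = 6
Result: 06:46

06:46
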